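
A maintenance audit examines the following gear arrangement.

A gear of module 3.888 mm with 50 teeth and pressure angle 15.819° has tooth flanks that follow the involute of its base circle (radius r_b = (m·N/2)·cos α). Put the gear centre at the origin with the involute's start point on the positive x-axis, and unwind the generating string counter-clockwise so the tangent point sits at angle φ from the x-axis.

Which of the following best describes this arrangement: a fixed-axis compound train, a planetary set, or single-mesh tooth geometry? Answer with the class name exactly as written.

topology: single-mesh involute geometry — m = 3.888, N = 50
classification: single-mesh tooth geometry

single-mesh tooth geometry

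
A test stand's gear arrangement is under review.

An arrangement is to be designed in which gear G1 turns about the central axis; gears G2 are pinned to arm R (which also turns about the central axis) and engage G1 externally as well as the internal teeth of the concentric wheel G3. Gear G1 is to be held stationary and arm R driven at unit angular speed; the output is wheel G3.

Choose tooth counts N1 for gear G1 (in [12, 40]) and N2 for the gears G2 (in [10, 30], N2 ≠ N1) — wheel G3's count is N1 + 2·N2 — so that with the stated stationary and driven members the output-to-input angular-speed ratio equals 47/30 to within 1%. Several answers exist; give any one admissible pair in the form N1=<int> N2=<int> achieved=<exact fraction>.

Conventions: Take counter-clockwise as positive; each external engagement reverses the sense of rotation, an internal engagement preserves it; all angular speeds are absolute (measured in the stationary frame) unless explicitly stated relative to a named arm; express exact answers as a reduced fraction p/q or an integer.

class = planetary set [ratio 47/30 wanted; Willis about the carrier]
Willis with ω_sun = 0: ω_ring/ω_arm = (N1+N3)/N3; set equal to 47/30  ⇒  N3/N1 = 1/(47/30 − 1) = 30/17
N3 = N1 + 2·N2  ⇒  N2/N1 = (N3/N1 − 1)/2 = (30/17 − 1)/2 = 13/34
smallest multiple with N1 ≥ 12 and N2 ≥ 10: k = 1  ⇒  N1 = 1·34 = 34, N2 = 1·13 = 13 (N1 ≤ 40, N2 ≤ 30, N2 ≠ N1 ✓), N3 = 34 + 2·13 = 60
check: (N1+N3)/N3 with N1 = 34, N3 = 60 gives 47/30; |achieved − target| = 0 ≤ 47/3000 ✓

N1=34 N2=13 achieved=47/30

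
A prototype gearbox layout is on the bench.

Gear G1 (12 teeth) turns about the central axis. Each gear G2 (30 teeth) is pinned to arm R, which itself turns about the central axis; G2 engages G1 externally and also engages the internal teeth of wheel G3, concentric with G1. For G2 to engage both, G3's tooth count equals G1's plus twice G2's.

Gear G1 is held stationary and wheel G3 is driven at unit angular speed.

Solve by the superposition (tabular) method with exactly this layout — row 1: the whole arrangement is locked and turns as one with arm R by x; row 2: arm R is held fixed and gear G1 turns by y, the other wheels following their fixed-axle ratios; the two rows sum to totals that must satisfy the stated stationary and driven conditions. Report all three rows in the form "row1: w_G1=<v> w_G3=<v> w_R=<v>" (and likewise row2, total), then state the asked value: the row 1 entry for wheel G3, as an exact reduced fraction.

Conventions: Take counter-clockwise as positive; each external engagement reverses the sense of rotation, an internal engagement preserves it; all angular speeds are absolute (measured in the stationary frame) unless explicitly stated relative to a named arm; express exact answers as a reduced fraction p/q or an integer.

planetary set (12T centre, 30T on arm, 72T internal) — Willis relation
row 1 — lock + rotate with arm: ω_sun = ω_ring = ω_arm = x
row 2 — arm fixed, fixed-axis ratios: sun y, ring −(12/72)·y, arm 0
boundary: total ω_sun = x + y = 0 and total ω_ring = x − (12/72)·y = 1  ⇒  y = -6/7, x = 6/7
row 2 ring = −(12/72)·(-6/7) = 1/7
totals (row 1 + row 2): sun 6/7 + (-6/7) = 0, ring 6/7 + 1/7 = 1, arm 6/7 + 0 = 6/7
asked cell (row1, ring) = 6/7

row1: w_G1=6/7 w_G3=6/7 w_R=6/7
row2: w_G1=-6/7 w_G3=1/7 w_R=0
total: w_G1=0 w_G3=1 w_R=6/7
asked value: 6/7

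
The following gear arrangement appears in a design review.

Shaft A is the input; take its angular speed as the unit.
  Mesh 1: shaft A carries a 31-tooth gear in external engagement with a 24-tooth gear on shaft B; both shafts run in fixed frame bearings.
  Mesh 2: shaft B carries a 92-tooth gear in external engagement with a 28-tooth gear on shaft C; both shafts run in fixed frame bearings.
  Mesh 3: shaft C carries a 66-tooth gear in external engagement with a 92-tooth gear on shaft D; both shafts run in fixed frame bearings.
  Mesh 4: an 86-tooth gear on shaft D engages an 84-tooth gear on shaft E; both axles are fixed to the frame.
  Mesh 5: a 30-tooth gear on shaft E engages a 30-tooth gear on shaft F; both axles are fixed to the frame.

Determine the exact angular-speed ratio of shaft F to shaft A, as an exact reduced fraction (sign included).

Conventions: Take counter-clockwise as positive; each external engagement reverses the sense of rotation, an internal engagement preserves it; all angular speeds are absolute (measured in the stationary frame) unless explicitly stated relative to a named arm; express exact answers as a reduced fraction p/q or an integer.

class = fixed-axis compound train [5 meshes; 5 ratios multiply, 5 sense flips]
mesh 1 [31T→24T]: running ratio 31/24, sense −
mesh 2 [92T→28T]: running ratio 713/168, sense +
mesh 3 [66T→92T]: running ratio 341/112, sense −
mesh 4 [86T→84T]: running ratio 14663/4704, sense +
mesh 5 [30T→30T]: running ratio 14663/4704, sense −
ω_out/ω_in = -14663/4704

-14663/4704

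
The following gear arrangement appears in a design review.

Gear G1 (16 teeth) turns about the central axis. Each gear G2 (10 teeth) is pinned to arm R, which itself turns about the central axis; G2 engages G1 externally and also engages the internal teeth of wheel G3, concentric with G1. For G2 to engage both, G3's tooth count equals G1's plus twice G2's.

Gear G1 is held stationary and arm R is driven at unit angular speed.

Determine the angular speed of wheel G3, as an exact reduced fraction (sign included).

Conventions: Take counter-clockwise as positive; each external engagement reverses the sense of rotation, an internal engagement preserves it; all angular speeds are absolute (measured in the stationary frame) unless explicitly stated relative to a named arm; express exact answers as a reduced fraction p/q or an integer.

planetary set (16T centre, 10T on arm, 36T internal) — Willis relation
ring teeth: 16 + 2·10 = 36
16(ω_sun−ω_arm) = −36(ω_ring−ω_arm),  ω_sun = 0, ω_arm = 1
ω_ring = 1 − (16/36)(0−1) = 13/9
exact speed ratio = 13/9

13/9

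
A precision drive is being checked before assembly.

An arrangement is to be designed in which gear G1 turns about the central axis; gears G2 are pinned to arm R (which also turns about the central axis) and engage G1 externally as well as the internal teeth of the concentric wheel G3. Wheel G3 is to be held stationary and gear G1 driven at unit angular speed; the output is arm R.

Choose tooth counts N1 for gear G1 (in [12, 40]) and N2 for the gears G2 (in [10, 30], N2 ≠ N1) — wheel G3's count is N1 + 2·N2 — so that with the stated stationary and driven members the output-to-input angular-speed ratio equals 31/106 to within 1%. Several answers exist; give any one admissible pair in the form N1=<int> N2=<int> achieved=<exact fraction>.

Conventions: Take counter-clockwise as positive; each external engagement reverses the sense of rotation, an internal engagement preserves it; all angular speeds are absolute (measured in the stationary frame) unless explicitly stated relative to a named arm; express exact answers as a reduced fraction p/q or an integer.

class = planetary set [ratio 31/106 wanted; Willis about the carrier]
Willis with ω_ring = 0: ω_arm/ω_sun = N1/(N1+N3); set equal to 31/106  ⇒  N3/N1 = 1/(31/106) − 1 = 75/31
N3 = N1 + 2·N2  ⇒  N2/N1 = (N3/N1 − 1)/2 = (75/31 − 1)/2 = 22/31
smallest multiple with N1 ≥ 12 and N2 ≥ 10: k = 1  ⇒  N1 = 1·31 = 31, N2 = 1·22 = 22 (N1 ≤ 40, N2 ≤ 30, N2 ≠ N1 ✓), N3 = 31 + 2·22 = 75
check: N1/(N1+N3) with N1 = 31, N3 = 75 gives 31/106; |achieved − target| = 0 ≤ 31/10600 ✓

N1=31 N2=22 achieved=31/106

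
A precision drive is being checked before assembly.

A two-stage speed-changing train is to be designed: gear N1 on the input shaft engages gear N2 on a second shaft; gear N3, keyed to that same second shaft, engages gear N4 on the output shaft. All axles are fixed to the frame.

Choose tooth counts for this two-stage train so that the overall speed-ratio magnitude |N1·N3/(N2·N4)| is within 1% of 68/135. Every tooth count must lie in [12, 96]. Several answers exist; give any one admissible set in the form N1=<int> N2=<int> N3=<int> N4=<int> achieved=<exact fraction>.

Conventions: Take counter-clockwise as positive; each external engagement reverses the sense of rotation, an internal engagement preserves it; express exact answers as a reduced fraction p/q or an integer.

topology: fixed-axis compound train — 2 stages, target 68/135
target = 68/135 in lowest terms: an exact hit needs N1·N3 = k·68 and N2·N4 = k·135 for one integer k, every count in [12, 96]; additionally prefer no 1:1 stage (N1 ≠ N2, N3 ≠ N4)
k = 1…2: no 1:1-free in-range split of k·68 and k·135 into factor pairs; take k = 3
k = 3: N1·N3 = 204 = 12·17, N2·N4 = 405 = 15·27
achieved = 12·17/(15·27) = 68/135; |achieved − target| = 0 ≤ 17/3375 ✓

N1=12 N2=15 N3=17 N4=27 achieved=68/135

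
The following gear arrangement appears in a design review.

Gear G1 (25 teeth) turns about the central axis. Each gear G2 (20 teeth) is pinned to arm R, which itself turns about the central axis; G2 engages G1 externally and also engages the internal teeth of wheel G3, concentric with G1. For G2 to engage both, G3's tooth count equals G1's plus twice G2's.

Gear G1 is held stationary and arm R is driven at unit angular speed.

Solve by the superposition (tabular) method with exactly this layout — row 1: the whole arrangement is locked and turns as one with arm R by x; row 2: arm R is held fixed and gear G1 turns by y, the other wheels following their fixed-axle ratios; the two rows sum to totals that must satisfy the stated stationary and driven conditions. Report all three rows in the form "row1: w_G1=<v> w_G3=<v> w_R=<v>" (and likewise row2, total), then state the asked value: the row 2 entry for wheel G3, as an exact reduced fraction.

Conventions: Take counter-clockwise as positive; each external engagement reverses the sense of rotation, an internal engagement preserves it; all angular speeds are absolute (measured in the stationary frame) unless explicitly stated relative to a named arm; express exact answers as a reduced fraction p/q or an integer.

row1: w_G1=1 w_G3=1 w_R=1
row2: w_G1=-1 w_G3=5/13 w_R=0
total: w_G1=0 w_G3=18/13 w_R=1
asked value: 5/13

class = planetary set [G3 = 25+2·20 = 65; Willis about the carrier]
row 1 (train locked, turned with arm): all members turn x
row 2 (arm held, sun turns y): ω_ring = −(25/65)·y, ω_arm = 0
boundary: total ω_sun = x + y = 0 and total ω_arm = x = 1  ⇒  y = -1, x = 1
row 2 ring = −(25/65)·(-1) = 5/13
totals (row 1 + row 2): sun 1 + (-1) = 0, ring 1 + 5/13 = 18/13, arm 1 + 0 = 1
asked cell (row2, ring) = 5/13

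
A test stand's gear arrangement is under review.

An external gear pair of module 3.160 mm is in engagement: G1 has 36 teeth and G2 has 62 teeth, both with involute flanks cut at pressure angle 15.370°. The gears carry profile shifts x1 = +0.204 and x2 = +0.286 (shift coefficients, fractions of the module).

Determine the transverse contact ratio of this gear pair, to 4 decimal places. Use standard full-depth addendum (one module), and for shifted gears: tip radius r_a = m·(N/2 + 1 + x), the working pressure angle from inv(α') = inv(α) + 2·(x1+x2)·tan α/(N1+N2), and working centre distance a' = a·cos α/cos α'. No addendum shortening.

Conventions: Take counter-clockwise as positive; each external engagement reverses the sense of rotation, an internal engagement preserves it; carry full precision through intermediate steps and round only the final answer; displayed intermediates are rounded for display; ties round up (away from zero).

topology: single-mesh involute geometry — m = 3.160, 36T/62T pair
base radii: r_b1 = 54.845648, r_b2 = 94.456394
tip radii: r_a1 = 60.684640, r_a2 = 102.023760
inv(α') = inv(15.370°) + 2·(+0.204+0.286)·tan α/(36+62) = 0.00937437  ⇒  α' = 17.21153°
a' = a·cos α / cos α' = 154.8400·cos 15.370°/cos 17.21153° = 156.301397
action lengths: √(r_a1²−r_b1²) = 25.972686, √(r_a2²−r_b2²) = 38.559529
base pitch p_b = π·m·cos α = 9.572371
CR = (25.972686 + 38.559529 − 156.301397·sin 17.21153°)/9.572371 = 1.909934
contact ratio ≈ 1.9099

1.9099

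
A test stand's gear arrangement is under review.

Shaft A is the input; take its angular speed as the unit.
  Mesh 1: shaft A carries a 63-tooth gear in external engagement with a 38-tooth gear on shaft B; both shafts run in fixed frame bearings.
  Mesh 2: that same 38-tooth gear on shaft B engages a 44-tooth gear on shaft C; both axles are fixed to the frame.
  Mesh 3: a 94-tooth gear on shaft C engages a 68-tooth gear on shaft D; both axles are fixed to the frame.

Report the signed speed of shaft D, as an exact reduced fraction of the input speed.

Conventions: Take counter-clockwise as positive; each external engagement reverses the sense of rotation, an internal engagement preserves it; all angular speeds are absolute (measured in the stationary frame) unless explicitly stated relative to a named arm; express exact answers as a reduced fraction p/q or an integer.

3-mesh fixed-axis compound train (all bearings frame-fixed)
mesh 1 [63T→38T]: |ω|/ω_in = 1×63/38 = 63/38, sense flips to −
mesh 2 [38T→44T]: |ω|/ω_in = (63/38)×38/44 = 63/44, sense flips to +
mesh 3 [94T→68T]: |ω|/ω_in = (63/44)×94/68 = 2961/1496, sense flips to −
signed output speed (× input speed) = -2961/1496

-2961/1496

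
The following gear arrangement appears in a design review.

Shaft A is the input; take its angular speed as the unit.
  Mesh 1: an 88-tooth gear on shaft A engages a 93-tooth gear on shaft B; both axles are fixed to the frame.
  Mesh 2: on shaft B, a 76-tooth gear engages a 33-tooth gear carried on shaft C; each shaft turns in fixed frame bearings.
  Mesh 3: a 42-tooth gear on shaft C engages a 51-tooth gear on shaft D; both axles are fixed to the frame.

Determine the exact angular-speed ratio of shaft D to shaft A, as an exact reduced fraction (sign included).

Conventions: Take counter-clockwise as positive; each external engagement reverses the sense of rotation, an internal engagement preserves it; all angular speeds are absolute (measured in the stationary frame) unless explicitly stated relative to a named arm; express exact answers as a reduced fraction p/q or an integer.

class = fixed-axis compound train [3 meshes; 3 ratios multiply, 3 sense flips]
mesh 1 [88T→93T]: running ratio 88/93, sense −
mesh 2 [76T→33T]: running ratio 608/279, sense +
mesh 3 [42T→51T]: running ratio 8512/4743, sense −
ω_out/ω_in = -8512/4743

-8512/4743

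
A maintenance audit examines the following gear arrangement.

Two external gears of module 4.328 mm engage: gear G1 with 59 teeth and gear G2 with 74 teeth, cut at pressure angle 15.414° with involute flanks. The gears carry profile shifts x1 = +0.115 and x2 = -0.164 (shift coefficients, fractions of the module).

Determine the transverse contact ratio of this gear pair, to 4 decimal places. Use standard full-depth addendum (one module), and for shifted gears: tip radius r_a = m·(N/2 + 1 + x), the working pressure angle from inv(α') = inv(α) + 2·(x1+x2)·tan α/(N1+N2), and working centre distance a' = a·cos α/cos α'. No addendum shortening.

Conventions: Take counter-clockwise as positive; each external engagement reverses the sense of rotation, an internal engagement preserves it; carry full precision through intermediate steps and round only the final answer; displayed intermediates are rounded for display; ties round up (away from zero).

2.1355

topology: single-mesh involute geometry — m = 4.328, 59T/74T pair
base radii: r_b1 = 123.083557, r_b2 = 154.375986
tip radii: r_a1 = 132.501720, r_a2 = 163.754208
inv(α') = inv(15.414°) + 2·(+0.115-0.164)·tan α/(59+74) = 0.00648059  ⇒  α' = 15.25925°
a' = a·cos α / cos α' = 287.8120·cos 15.414°/cos 15.25925° = 287.598886
action lengths: √(r_a1²−r_b1²) = 49.062653, √(r_a2²−r_b2²) = 54.621383
base pitch p_b = π·m·cos α = 13.107742
CR = (49.062653 + 54.621383 − 287.598886·sin 15.25925°)/13.107742 = 2.135513
contact ratio ≈ 2.1355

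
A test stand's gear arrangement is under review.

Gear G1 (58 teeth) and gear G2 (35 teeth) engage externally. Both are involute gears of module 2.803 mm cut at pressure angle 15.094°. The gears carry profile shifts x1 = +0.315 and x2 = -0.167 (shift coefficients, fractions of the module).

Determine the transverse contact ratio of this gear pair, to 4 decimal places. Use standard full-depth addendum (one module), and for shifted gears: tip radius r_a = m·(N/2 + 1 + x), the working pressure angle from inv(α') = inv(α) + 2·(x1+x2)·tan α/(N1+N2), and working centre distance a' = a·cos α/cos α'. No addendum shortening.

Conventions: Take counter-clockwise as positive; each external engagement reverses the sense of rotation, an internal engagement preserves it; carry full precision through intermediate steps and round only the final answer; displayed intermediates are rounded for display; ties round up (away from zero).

class = single-mesh tooth geometry [involute pair 58T × 35T, m = 2.803]
base radii: r_b1 = 78.482591, r_b2 = 47.360184
tip radii: r_a1 = 84.972945, r_a2 = 51.387399
inv(α') = inv(15.094°) + 2·(+0.315-0.167)·tan α/(58+35) = 0.00712680  ⇒  α' = 15.74062°
a' = a·cos α / cos α' = 130.3395·cos 15.094°/cos 15.74062° = 130.745786
action lengths: √(r_a1²−r_b1²) = 32.571219, √(r_a2²−r_b2²) = 19.941859
base pitch p_b = π·m·cos α = 8.502080
CR = (32.571219 + 19.941859 − 130.745786·sin 15.74062°)/8.502080 = 2.004684
contact ratio ≈ 2.0047

2.0047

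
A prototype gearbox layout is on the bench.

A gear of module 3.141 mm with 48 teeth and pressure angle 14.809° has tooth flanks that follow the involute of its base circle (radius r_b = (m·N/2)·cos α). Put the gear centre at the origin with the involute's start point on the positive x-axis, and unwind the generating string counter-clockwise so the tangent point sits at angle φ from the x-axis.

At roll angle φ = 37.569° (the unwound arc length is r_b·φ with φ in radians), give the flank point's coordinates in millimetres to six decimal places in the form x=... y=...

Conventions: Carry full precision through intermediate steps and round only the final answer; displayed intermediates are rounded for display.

class = single-mesh tooth geometry [base-circle involute, m = 3.141, 48T]
pitch radius r_p = m·N/2 = 3.141·48/2 = 75.384000
base radius r_b = r_p·cos α = 75.384000·cos 14.809° = 72.879989
roll angle φ = 37.569° = 0.65570275 rad
x = r_b·(cos φ + φ·sin φ) = 86.903000
y = r_b·(sin φ − φ·cos φ) = 6.558727

x=86.903000 y=6.558727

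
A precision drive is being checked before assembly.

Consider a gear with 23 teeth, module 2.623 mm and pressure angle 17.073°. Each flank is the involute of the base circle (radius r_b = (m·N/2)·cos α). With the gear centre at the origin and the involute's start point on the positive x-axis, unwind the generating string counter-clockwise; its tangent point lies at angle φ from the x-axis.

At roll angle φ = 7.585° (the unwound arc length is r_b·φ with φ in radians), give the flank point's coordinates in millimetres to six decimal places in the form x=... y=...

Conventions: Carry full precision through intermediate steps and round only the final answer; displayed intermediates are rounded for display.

x=29.086762 y=0.022261

class = single-mesh tooth geometry [base-circle involute, m = 2.623, 23T]
pitch radius r_p = m·N/2 = 2.623·23/2 = 30.164500
base radius r_b = r_p·cos α = 30.164500·cos 17.073° = 28.835195
roll angle φ = 7.585° = 0.13238322 rad
x = r_b·(cos φ + φ·sin φ) = 29.086762
y = r_b·(sin φ − φ·cos φ) = 0.022261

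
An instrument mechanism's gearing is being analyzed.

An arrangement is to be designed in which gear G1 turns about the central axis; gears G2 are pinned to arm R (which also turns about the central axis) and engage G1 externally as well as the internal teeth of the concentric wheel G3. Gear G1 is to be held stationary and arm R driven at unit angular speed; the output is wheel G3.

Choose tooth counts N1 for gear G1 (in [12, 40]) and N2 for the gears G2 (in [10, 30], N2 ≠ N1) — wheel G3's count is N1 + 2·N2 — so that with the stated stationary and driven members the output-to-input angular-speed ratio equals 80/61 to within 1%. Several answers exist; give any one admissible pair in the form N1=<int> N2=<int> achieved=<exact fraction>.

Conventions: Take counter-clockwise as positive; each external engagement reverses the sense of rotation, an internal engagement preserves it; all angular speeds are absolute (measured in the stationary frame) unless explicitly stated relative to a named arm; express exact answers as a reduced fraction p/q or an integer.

N1=19 N2=21 achieved=80/61

design class (target 80/61): planetary set
Willis with ω_sun = 0: ω_ring/ω_arm = (N1+N3)/N3; set equal to 80/61  ⇒  N3/N1 = 1/(80/61 − 1) = 61/19
N3 = N1 + 2·N2  ⇒  N2/N1 = (N3/N1 − 1)/2 = (61/19 − 1)/2 = 21/19
smallest multiple with N1 ≥ 12 and N2 ≥ 10: k = 1  ⇒  N1 = 1·19 = 19, N2 = 1·21 = 21 (N1 ≤ 40, N2 ≤ 30, N2 ≠ N1 ✓), N3 = 19 + 2·21 = 61
check: (N1+N3)/N3 with N1 = 19, N3 = 61 gives 80/61; |achieved − target| = 0 ≤ 4/305 ✓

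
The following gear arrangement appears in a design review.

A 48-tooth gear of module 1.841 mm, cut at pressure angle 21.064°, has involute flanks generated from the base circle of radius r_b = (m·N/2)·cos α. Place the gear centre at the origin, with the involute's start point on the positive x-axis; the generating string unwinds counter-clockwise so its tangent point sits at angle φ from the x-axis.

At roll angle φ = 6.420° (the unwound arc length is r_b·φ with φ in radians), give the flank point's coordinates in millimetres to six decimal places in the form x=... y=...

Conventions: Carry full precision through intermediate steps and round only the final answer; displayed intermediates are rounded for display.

x=41.489629 y=0.019311

recognized (one wheel, involute flank): single-mesh tooth geometry, m = 1.841, N = 48
pitch radius r_p = m·N/2 = 1.841·48/2 = 44.184000
base radius r_b = r_p·cos α = 44.184000·cos 21.064° = 41.231605
roll angle φ = 6.420° = 0.11205014 rad
x = r_b·(cos φ + φ·sin φ) = 41.489629
y = r_b·(sin φ − φ·cos φ) = 0.019311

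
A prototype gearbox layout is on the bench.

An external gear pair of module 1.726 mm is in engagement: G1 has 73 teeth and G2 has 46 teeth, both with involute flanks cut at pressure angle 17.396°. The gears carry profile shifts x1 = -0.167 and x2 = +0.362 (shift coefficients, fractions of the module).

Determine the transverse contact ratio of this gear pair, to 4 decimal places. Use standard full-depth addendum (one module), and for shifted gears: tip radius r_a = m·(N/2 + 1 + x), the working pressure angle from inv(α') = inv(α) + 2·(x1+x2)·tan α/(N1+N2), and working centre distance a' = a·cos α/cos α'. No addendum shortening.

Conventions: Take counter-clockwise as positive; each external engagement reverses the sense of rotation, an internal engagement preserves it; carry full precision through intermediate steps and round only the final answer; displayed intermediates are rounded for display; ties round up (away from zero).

topology: single-mesh involute geometry — m = 1.726, 73T/46T pair
base radii: r_b1 = 60.117502, r_b2 = 37.882261
tip radii: r_a1 = 64.436758, r_a2 = 42.048812
inv(α') = inv(17.396°) + 2·(-0.167+0.362)·tan α/(73+46) = 0.01071366  ⇒  α' = 17.97458°
a' = a·cos α / cos α' = 102.6970·cos 17.396°/cos 17.97458° = 103.028204
action lengths: √(r_a1²−r_b1²) = 23.194434, √(r_a2²−r_b2²) = 18.249298
base pitch p_b = π·m·cos α = 5.174375
CR = (23.194434 + 18.249298 − 103.028204·sin 17.97458°)/5.174375 = 1.864911
contact ratio ≈ 1.8649

1.8649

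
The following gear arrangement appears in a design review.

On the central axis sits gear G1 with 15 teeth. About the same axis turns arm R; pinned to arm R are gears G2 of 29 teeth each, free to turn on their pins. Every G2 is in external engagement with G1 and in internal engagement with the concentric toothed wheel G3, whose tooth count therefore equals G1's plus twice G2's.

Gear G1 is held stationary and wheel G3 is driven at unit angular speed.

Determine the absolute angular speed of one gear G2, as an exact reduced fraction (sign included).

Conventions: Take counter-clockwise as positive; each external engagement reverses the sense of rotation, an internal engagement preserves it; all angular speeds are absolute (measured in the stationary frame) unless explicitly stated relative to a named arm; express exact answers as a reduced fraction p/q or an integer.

topology: planetary set — G1 15T / G2 29T / G3 73T, arm = carrier (Willis)
ring teeth: 15 + 2·29 = 73
15(ω_sun−ω_arm) = −73(ω_ring−ω_arm),  ω_sun = 0, ω_ring = 1
15(0−ω_arm) = −73(1−ω_arm)  ⇒  88·ω_arm = 73  ⇒  ω_arm = 73/88
sun–planet mesh: 15·(0−73/88) = −29·(ω_p−ω_arm)  ⇒  ω_p−ω_arm = 1095/2552
ω_p = 73/88 + 1095/2552 = 73/58
exact speed ratio = 73/58

73/58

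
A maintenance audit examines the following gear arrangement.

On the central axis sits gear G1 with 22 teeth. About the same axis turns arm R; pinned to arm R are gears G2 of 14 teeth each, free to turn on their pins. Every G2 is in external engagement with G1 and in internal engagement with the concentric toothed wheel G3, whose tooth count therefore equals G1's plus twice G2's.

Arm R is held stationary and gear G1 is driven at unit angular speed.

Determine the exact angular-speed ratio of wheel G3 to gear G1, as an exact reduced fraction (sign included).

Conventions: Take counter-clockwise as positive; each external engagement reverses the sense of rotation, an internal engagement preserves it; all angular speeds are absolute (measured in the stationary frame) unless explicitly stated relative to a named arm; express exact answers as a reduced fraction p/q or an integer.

-11/25

recognized (axles ride arm R): planetary set, 22/14/50 teeth
ring teeth: 22 + 2·14 = 50
22(ω_sun−ω_arm) = −50(ω_ring−ω_arm),  ω_arm = 0, ω_sun = 1
ω_ring = 0 − (22/50)(1−0) = -11/25
ω_out/ω_in = -11/25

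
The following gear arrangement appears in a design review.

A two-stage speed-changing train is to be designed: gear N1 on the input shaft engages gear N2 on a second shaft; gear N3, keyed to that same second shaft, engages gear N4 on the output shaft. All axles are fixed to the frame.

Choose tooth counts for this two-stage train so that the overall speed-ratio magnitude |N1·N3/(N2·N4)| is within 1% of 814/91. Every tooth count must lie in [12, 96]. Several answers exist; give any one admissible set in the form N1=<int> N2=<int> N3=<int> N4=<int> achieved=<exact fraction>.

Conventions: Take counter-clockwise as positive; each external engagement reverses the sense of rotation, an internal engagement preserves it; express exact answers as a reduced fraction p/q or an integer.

N1=22 N2=13 N3=74 N4=14 achieved=814/91

design class (target 814/91): fixed-axis compound train
target = 814/91 in lowest terms: an exact hit needs N1·N3 = k·814 and N2·N4 = k·91 for one integer k, every count in [12, 96]; additionally prefer no 1:1 stage (N1 ≠ N2, N3 ≠ N4)
k = 1: no 1:1-free in-range split of k·814 and k·91 into factor pairs; take k = 2
k = 2: N1·N3 = 1628 = 22·74, N2·N4 = 182 = 13·14
achieved = 22·74/(13·14) = 814/91; |achieved − target| = 0 ≤ 407/4550 ✓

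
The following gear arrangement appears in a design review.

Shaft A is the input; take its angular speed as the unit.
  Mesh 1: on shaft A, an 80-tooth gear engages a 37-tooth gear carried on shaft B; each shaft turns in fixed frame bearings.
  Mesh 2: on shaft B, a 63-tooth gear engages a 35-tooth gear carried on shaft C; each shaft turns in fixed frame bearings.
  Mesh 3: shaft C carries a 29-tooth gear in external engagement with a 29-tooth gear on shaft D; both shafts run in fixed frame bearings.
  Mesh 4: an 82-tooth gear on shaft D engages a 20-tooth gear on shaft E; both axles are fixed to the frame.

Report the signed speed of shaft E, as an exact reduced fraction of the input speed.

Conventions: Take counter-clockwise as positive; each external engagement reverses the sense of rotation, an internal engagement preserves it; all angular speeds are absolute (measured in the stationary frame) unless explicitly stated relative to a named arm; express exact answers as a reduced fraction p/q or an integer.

2952/185

4-mesh fixed-axis compound train (all bearings frame-fixed)
mesh 1 [80T→37T]: |ω|/ω_in = 1×80/37 = 80/37, sense flips to −
mesh 2 [63T→35T]: |ω|/ω_in = (80/37)×63/35 = 144/37, sense flips to +
mesh 3 [29T→29T]: |ω|/ω_in = (144/37)×29/29 = 144/37, sense flips to −
mesh 4 [82T→20T]: |ω|/ω_in = (144/37)×82/20 = 2952/185, sense flips to +
signed output speed (× input speed) = 2952/185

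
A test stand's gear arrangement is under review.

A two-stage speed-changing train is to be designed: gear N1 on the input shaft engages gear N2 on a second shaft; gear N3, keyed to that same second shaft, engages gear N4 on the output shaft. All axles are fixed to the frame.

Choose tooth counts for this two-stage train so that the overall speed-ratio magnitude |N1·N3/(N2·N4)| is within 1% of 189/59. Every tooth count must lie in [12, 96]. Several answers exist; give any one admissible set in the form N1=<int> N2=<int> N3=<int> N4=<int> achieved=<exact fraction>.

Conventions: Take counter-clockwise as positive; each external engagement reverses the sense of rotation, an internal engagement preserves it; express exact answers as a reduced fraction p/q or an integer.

N1=27 N2=12 N3=84 N4=59 achieved=189/59

design class (target 189/59): fixed-axis compound train
target = 189/59 in lowest terms: an exact hit needs N1·N3 = k·189 and N2·N4 = k·59 for one integer k, every count in [12, 96]; additionally prefer no 1:1 stage (N1 ≠ N2, N3 ≠ N4)
k = 1…11: no 1:1-free in-range split of k·189 and k·59 into factor pairs; take k = 12
k = 12: N1·N3 = 2268 = 27·84, N2·N4 = 708 = 12·59
achieved = 27·84/(12·59) = 189/59; |achieved − target| = 0 ≤ 189/5900 ✓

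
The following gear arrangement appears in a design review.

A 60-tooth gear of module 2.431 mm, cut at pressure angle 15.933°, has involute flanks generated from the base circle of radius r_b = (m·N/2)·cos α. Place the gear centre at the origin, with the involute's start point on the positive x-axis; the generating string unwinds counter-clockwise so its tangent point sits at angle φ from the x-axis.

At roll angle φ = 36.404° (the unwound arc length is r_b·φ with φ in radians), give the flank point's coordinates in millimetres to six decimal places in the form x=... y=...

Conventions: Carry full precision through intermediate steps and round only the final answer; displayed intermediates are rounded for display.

x=82.886601 y=5.757272

single-mesh involute tooth geometry (60T wheel at module 2.431)
pitch radius r_p = m·N/2 = 2.431·60/2 = 72.930000
base radius r_b = r_p·cos α = 72.930000·cos 15.933° = 70.128275
roll angle φ = 36.404° = 0.63536966 rad
x = r_b·(cos φ + φ·sin φ) = 82.886601
y = r_b·(sin φ − φ·cos φ) = 5.757272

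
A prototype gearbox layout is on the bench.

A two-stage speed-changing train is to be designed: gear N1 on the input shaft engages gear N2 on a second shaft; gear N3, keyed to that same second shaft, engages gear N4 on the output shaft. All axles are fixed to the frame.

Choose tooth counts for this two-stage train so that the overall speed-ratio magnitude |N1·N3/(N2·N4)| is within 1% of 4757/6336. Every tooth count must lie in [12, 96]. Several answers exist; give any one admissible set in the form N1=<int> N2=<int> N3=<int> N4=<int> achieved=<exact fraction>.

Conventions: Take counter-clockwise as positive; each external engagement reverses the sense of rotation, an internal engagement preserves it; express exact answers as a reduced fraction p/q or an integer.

N1=67 N2=66 N3=71 N4=96 achieved=4757/6336

topology: fixed-axis compound train — 2 stages, target 4757/6336
target = 4757/6336 in lowest terms: an exact hit needs N1·N3 = k·4757 and N2·N4 = k·6336 for one integer k, every count in [12, 96]; additionally prefer no 1:1 stage (N1 ≠ N2, N3 ≠ N4)
k = 1: N1·N3 = 4757 = 67·71, N2·N4 = 6336 = 66·96
achieved = 67·71/(66·96) = 4757/6336; |achieved − target| = 0 ≤ 4757/633600 ✓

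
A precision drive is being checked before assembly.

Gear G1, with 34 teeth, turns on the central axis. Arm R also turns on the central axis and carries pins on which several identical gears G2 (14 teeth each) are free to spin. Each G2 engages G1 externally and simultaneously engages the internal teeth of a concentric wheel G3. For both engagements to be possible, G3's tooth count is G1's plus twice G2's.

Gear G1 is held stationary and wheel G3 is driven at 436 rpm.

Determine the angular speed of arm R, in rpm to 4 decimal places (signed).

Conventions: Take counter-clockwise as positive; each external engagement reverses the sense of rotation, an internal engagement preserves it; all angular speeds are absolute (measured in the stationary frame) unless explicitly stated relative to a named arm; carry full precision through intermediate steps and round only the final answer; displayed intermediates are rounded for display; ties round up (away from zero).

recognized (axles ride arm R): planetary set, 34/14/62 teeth
normalise by the input: solve with ω_ring = 1, then scale by 436 rpm
ring teeth: 34 + 2·14 = 62
34(ω_sun−ω_arm) = −62(ω_ring−ω_arm),  ω_sun = 0, ω_ring = 1
34(0−ω_arm) = −62(1−ω_arm)  ⇒  96·ω_arm = 62  ⇒  ω_arm = 31/48
scale: ω_arm = 31/48 × 436 rpm = +281.5833 rpm

+281.5833 rpm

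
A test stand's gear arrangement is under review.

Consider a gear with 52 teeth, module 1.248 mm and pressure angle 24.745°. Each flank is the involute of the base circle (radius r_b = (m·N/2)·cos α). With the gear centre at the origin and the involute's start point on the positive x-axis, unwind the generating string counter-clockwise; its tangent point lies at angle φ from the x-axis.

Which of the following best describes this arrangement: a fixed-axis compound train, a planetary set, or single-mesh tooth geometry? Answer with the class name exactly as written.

topology: single-mesh involute geometry — m = 1.248, N = 52
classification: single-mesh tooth geometry

single-mesh tooth geometry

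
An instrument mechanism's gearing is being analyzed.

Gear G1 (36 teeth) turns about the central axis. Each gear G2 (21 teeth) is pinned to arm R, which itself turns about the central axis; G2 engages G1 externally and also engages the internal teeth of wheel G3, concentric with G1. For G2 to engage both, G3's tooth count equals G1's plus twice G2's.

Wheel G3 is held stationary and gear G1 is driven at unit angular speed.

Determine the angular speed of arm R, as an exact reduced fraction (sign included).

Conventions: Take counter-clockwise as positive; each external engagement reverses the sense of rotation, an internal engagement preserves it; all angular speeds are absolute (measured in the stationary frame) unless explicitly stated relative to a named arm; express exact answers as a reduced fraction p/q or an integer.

class = planetary set [G3 = 36+2·21 = 78; Willis about the carrier]
ring teeth: 36 + 2·21 = 78
36(ω_sun−ω_arm) = −78(ω_ring−ω_arm),  ω_ring = 0, ω_sun = 1
36(1−ω_arm) = −78(0−ω_arm)  ⇒  114·ω_arm = 36  ⇒  ω_arm = 6/19
exact speed ratio = 6/19

6/19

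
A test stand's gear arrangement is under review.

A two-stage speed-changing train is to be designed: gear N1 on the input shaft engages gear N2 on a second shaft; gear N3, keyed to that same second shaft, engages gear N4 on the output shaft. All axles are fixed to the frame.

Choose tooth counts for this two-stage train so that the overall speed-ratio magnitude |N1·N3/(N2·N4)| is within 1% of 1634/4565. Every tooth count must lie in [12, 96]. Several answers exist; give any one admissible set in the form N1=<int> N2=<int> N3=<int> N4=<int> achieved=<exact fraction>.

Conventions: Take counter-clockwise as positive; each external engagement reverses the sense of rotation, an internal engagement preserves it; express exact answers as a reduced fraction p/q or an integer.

N1=19 N2=55 N3=86 N4=83 achieved=1634/4565

topology: fixed-axis compound train — 2 stages, target 1634/4565
target = 1634/4565 in lowest terms: an exact hit needs N1·N3 = k·1634 and N2·N4 = k·4565 for one integer k, every count in [12, 96]; additionally prefer no 1:1 stage (N1 ≠ N2, N3 ≠ N4)
k = 1: N1·N3 = 1634 = 19·86, N2·N4 = 4565 = 55·83
achieved = 19·86/(55·83) = 1634/4565; |achieved − target| = 0 ≤ 817/228250 ✓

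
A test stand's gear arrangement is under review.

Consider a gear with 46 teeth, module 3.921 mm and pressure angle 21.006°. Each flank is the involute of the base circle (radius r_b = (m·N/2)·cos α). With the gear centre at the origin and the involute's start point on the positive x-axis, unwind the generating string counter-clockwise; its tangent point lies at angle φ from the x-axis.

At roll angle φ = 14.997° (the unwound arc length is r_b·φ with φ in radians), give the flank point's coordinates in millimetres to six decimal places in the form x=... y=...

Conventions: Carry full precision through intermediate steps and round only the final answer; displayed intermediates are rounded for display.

recognized (one wheel, involute flank): single-mesh tooth geometry, m = 3.921, N = 46
pitch radius r_p = m·N/2 = 3.921·46/2 = 90.183000
base radius r_b = r_p·cos α = 90.183000·cos 21.006° = 84.189699
roll angle φ = 14.997° = 0.26174703 rad
x = r_b·(cos φ + φ·sin φ) = 87.024471
y = r_b·(sin φ − φ·cos φ) = 0.499810

x=87.024471 y=0.499810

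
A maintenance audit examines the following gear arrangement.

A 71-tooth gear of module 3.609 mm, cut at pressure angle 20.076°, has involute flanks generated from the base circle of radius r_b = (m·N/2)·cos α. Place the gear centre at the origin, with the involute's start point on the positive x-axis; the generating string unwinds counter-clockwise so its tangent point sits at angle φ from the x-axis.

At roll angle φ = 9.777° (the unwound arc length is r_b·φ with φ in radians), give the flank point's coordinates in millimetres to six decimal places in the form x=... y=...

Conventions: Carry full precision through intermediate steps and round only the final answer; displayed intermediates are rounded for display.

single-mesh involute tooth geometry (71T wheel at module 3.609)
pitch radius r_p = m·N/2 = 3.609·71/2 = 128.119500
base radius r_b = r_p·cos α = 128.119500·cos 20.076° = 120.334719
roll angle φ = 9.777° = 0.17064084 rad
x = r_b·(cos φ + φ·sin φ) = 122.073957
y = r_b·(sin φ − φ·cos φ) = 0.198725

x=122.073957 y=0.198725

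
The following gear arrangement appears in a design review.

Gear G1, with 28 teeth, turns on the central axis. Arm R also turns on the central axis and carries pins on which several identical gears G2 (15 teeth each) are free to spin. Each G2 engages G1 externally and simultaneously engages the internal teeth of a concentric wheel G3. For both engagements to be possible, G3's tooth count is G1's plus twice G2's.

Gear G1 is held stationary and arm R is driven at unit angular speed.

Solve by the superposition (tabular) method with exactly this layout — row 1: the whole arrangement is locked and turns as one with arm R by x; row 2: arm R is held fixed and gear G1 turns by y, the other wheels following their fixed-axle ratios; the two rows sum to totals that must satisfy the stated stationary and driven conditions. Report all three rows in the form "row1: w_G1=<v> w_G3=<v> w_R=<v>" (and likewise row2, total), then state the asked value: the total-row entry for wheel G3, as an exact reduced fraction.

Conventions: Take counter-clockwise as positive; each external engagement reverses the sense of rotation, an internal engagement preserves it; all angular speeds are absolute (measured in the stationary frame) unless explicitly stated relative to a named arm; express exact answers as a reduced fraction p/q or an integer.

class = planetary set [G3 = 28+2·15 = 58; Willis about the carrier]
row 1 (train locked, turned with arm): all members turn x
row 2: sun turns y, ring = −(28/58)·y, arm 0
boundary: total ω_sun = x + y = 0 and total ω_arm = x = 1  ⇒  y = -1, x = 1
row 2 ring = −(28/58)·(-1) = 14/29
totals (row 1 + row 2): sun 1 + (-1) = 0, ring 1 + 14/29 = 43/29, arm 1 + 0 = 1
asked cell (total, ring) = 43/29

row1: w_G1=1 w_G3=1 w_R=1
row2: w_G1=-1 w_G3=14/29 w_R=0
total: w_G1=0 w_G3=43/29 w_R=1
asked value: 43/29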